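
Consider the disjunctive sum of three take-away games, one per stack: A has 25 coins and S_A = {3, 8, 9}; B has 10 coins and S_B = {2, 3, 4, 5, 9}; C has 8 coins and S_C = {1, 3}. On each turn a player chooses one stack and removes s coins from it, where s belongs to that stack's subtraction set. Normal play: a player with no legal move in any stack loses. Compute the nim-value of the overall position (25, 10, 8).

Stack A, S = {3, 8, 9}:
G(0) = 0
G(1) = mex{} = 0
G(2) = mex{} = 0
G(3) = mex{0} = 1
G(4) = mex{0} = 1
G(5) = mex{0} = 1
G(6) = mex{1} = 0
G(7) = mex{1} = 0
G(8) = mex{1,0} = 2
G(9) = mex{0,0,0} = 1
G(10) = mex{0,0,0} = 1
G(11) = mex{2,1,0} = 3
G(12) = mex{1,1,1} = 0
G(13) = mex{1,1,1} = 0
G(14) = mex{3,0,1} = 2
G(15) = mex{0,0,0} = 1
G(16) = mex{0,2,0} = 1
G(17) = mex{2,1,2} = 0
G(18) = mex{1,1,1} = 0
G(19) = mex{1,3,1} = 0
G(20) = mex{0,0,3} = 1
G(21) = mex{0,0,0} = 1
G(22) = mex{0,2,0} = 1
G(23) = mex{1,1,2} = 0
G(24) = mex{1,1,1} = 0
G(25) = mex{1,0,1} = 2
G_A(25) = 2.
Stack B, S = {2, 3, 4, 5, 9}:
G(0) = 0
G(1) = mex{} = 0
G(2) = mex{0} = 1
G(3) = mex{0,0} = 1
G(4) = mex{1,0,0} = 2
G(5) = mex{1,1,0,0} = 2
G(6) = mex{2,1,1,0} = 3
G(7) = mex{2,2,1,1} = 0
G(8) = mex{3,2,2,1} = 0
G(9) = mex{0,3,2,2,0} = 1
G(10) = mex{0,0,3,2,0} = 1
G_B(10) = 1.
Stack C, S = {1, 3}:
n : 0 1 2 3 4 5 6 7 8
G : 0 1 0 1 0 1 0 1 0
G_C(8) = 0.
Combined Grundy value = 2 ⊕ 1 ⊕ 0 = 3.

3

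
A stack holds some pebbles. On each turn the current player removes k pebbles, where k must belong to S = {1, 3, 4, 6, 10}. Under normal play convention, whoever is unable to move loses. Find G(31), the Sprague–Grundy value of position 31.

n :  0  1  2  3  4  5  6  7  8  9 10 11 12 13 14 15 16 17 18 19 20 21 22 23 24 25 26 27 28 29 30 31
G :  0  1  0  1  2  3  2  0  1  0  1  2  3  2  0  1  0  1  2  3  2  0  1  0  1  2  3  2  0  1  0  1

1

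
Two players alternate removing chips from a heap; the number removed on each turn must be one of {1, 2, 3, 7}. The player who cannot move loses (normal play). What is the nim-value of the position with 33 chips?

G(0) = 0
G(1) = mex{0} = 1
G(2) = mex{1,0} = 2
G(3) = mex{2,1,0} = 3
G(4) = mex{3,2,1} = 0
G(5) = mex{0,3,2} = 1
G(6) = mex{1,0,3} = 2
G(7) = mex{2,1,0,0} = 3
G(8) = mex{3,2,1,1} = 0
G(9) = mex{0,3,2,2} = 1
G(10) = mex{1,0,3,3} = 2
G(11) = mex{2,1,0,0} = 3
G(12) = mex{3,2,1,1} = 0
G(13) = mex{0,3,2,2} = 1
G(14) = mex{1,0,3,3} = 2
G(15) = mex{2,1,0,0} = 3
G(16) = mex{3,2,1,1} = 0
G(17) = mex{0,3,2,2} = 1
G(18) = mex{1,0,3,3} = 2
G(19) = mex{2,1,0,0} = 3
G(20) = mex{3,2,1,1} = 0
G(21) = mex{0,3,2,2} = 1
G(22) = mex{1,0,3,3} = 2
G(23) = mex{2,1,0,0} = 3
G(24) = mex{3,2,1,1} = 0
G(25) = mex{0,3,2,2} = 1
G(26) = mex{1,0,3,3} = 2
G(27) = mex{2,1,0,0} = 3
G(28) = mex{3,2,1,1} = 0
G(29) = mex{0,3,2,2} = 1
G(30) = mex{1,0,3,3} = 2
G(31) = mex{2,1,0,0} = 3
G(32) = mex{3,2,1,1} = 0
G(33) = mex{0,3,2,2} = 1

1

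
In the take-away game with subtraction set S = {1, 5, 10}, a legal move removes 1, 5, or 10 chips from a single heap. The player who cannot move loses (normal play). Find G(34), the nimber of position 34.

G(0) = 0
G(1) = mex{0} = 1
G(2) = mex{1} = 0
G(3) = mex{0} = 1
G(4) = mex{1} = 0
G(5) = mex{0,0} = 1
G(6) = mex{1,1} = 0
G(7) = mex{0,0} = 1
G(8) = mex{1,1} = 0
G(9) = mex{0,0} = 1
G(10) = mex{1,1,0} = 2
G(11) = mex{2,0,1} = 3
G(12) = mex{3,1,0} = 2
G(13) = mex{2,0,1} = 3
G(14) = mex{3,1,0} = 2
G(15) = mex{2,2,1} = 0
G(16) = mex{0,3,0} = 1
G(17) = mex{1,2,1} = 0
G(18) = mex{0,3,0} = 1
G(19) = mex{1,2,1} = 0
G(20) = mex{0,0,2} = 1
G(21) = mex{1,1,3} = 0
G(22) = mex{0,0,2} = 1
G(23) = mex{1,1,3} = 0
G(24) = mex{0,0,2} = 1
G(25) = mex{1,1,0} = 2
G(26) = mex{2,0,1} = 3
G(27) = mex{3,1,0} = 2
G(28) = mex{2,0,1} = 3
G(29) = mex{3,1,0} = 2
G(30) = mex{2,2,1} = 0
G(31) = mex{0,3,0} = 1
G(32) = mex{1,2,1} = 0
G(33) = mex{0,3,0} = 1
G(34) = mex{1,2,1} = 0

0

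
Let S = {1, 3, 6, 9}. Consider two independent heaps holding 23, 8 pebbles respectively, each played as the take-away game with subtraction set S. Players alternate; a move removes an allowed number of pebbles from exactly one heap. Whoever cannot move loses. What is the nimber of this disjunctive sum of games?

All heaps use S = {1, 3, 6, 9}:
n :  0  1  2  3  4  5  6  7  8  9 10 11 12 13 14 15 16 17 18 19 20 21 22 23
G :  0  1  0  1  0  1  2  3  2  3  2  3  0  1  0  1  0  1  2  3  2  3  2  3
Heap A: G(23) = 3.
Heap B: G(8) = 2.
Combined Grundy value = 3 ⊕ 2 = 1.

1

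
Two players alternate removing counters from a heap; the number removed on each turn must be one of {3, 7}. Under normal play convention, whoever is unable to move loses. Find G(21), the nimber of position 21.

0

n :  0  1  2  3  4  5  6  7  8  9 10 11 12 13 14 15 16 17 18 19 20 21
G :  0  0  0  1  1  1  0  2  2  1  0  0  0  1  1  1  0  2  2  1  0  0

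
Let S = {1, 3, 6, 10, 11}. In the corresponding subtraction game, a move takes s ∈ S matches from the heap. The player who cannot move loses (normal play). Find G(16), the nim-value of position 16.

G(0) = 0
G(1) = mex{0} = 1
G(2) = mex{1} = 0
G(3) = mex{0,0} = 1
G(4) = mex{1,1} = 0
G(5) = mex{0,0} = 1
G(6) = mex{1,1,0} = 2
G(7) = mex{2,0,1} = 3
G(8) = mex{3,1,0} = 2
G(9) = mex{2,2,1} = 0
G(10) = mex{0,3,0,0} = 1
G(11) = mex{1,2,1,1,0} = 3
G(12) = mex{3,0,2,0,1} = 4
G(13) = mex{4,1,3,1,0} = 2
G(14) = mex{2,3,2,0,1} = 4
G(15) = mex{4,4,0,1,0} = 2
G(16) = mex{2,2,1,2,1} = 0

0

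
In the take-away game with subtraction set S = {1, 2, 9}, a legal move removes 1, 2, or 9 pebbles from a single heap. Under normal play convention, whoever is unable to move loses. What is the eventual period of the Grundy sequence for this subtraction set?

n :  0  1  2  3  4  5  6  7  8  9 10 11 12 13 14 15 16 17 18 19 20 21
G :  0  1  2  0  1  2  0  1  2  3  0  1  2  0  1  2  0  1  2  3  0  1
G(n+10) = G(n) holds for n = 0,…,8 (a full window of length max(S) = 9), so the sequence is purely periodic with period 10.

10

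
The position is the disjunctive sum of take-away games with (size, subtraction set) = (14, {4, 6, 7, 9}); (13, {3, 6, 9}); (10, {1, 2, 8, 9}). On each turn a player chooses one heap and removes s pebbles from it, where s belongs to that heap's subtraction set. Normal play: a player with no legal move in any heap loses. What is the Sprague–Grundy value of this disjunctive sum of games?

0

Heap A, S = {4, 6, 7, 9}:
G(0) = 0
G(1) = mex{} = 0
G(2) = mex{} = 0
G(3) = mex{} = 0
G(4) = mex{0} = 1
G(5) = mex{0} = 1
G(6) = mex{0,0} = 1
G(7) = mex{0,0,0} = 1
G(8) = mex{1,0,0} = 2
G(9) = mex{1,0,0,0} = 2
G(10) = mex{1,1,0,0} = 2
G(11) = mex{1,1,1,0} = 2
G(12) = mex{2,1,1,0} = 3
G(13) = mex{2,1,1,1} = 0
G(14) = mex{2,2,1,1} = 0
G_A(14) = 0.
Heap B, S = {3, 6, 9}:
n :  0  1  2  3  4  5  6  7  8  9 10 11 12 13
G :  0  0  0  1  1  1  2  2  2  3  3  3  0  0
G_B(13) = 0.
Heap C, S = {1, 2, 8, 9}:
G(0) = 0
G(1) = mex{0} = 1
G(2) = mex{1,0} = 2
G(3) = mex{2,1} = 0
G(4) = mex{0,2} = 1
G(5) = mex{1,0} = 2
G(6) = mex{2,1} = 0
G(7) = mex{0,2} = 1
G(8) = mex{1,0,0} = 2
G(9) = mex{2,1,1,0} = 3
G(10) = mex{3,2,2,1} = 0
G_C(10) = 0.
Combined Grundy value = 0 ⊕ 0 ⊕ 0 = 0.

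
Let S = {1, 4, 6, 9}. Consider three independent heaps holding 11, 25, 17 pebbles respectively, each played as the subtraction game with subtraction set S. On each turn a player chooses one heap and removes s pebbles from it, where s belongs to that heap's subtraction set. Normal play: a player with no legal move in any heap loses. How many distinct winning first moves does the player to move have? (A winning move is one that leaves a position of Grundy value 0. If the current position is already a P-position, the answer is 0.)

All heaps use S = {1, 4, 6, 9}:
n :  0  1  2  3  4  5  6  7  8  9 10 11 12 13 14 15 16 17 18 19 20 21 22 23 24 25
G :  0  1  0  1  2  0  1  0  1  2  0  1  0  1  2  0  1  0  1  2  0  1  0  1  2  0
Heap A: G(11) = 1.
Heap B: G(25) = 0.
Heap C: G(17) = 0.
Combined Grundy value = 1 ⊕ 0 ⊕ 0 = 1.
A winning move leaves total XOR = 0, i.e. changes one component's Grundy value g to g ⊕ X where X is the current total.
Heap A: need g' = 1⊕1 = 0. Options: 11−1→G=0, 11−4→G=0, 11−6→G=0, 11−9→G=0. Hits: 4.
Heap B: need g' = 0⊕1 = 1. Options: 25−1→G=2, 25−4→G=1, 25−6→G=2, 25−9→G=1. Hits: 2.
Heap C: need g' = 0⊕1 = 1. Options: 17−1→G=1, 17−4→G=1, 17−6→G=1, 17−9→G=1. Hits: 4.

10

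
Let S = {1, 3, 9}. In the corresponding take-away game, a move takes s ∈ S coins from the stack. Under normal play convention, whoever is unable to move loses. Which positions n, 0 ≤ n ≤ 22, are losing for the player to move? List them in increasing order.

G(0) = 0
G(1) = mex{0} = 1
G(2) = mex{1} = 0
G(3) = mex{0,0} = 1
G(4) = mex{1,1} = 0
G(5) = mex{0,0} = 1
G(6) = mex{1,1} = 0
G(7) = mex{0,0} = 1
G(8) = mex{1,1} = 0
G(9) = mex{0,0,0} = 1
G(10) = mex{1,1,1} = 0
G(11) = mex{0,0,0} = 1
G(12) = mex{1,1,1} = 0
G(13) = mex{0,0,0} = 1
G(14) = mex{1,1,1} = 0
G(15) = mex{0,0,0} = 1
G(16) = mex{1,1,1} = 0
G(17) = mex{0,0,0} = 1
G(18) = mex{1,1,1} = 0
G(19) = mex{0,0,0} = 1
G(20) = mex{1,1,1} = 0
G(21) = mex{0,0,0} = 1
G(22) = mex{1,1,1} = 0
P-positions are exactly the n with G(n) = 0.

0, 2, 4, 6, 8, 10, 12, 14, 16, 18, 20, 22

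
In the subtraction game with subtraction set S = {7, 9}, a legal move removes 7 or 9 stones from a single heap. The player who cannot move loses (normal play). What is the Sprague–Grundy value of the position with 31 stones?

2

G(0) = 0
G(1) = mex{} = 0
G(2) = mex{} = 0
G(3) = mex{} = 0
G(4) = mex{} = 0
G(5) = mex{} = 0
G(6) = mex{} = 0
G(7) = mex{0} = 1
G(8) = mex{0} = 1
G(9) = mex{0,0} = 1
G(10) = mex{0,0} = 1
G(11) = mex{0,0} = 1
G(12) = mex{0,0} = 1
G(13) = mex{0,0} = 1
G(14) = mex{1,0} = 2
G(15) = mex{1,0} = 2
G(16) = mex{1,1} = 0
G(17) = mex{1,1} = 0
G(18) = mex{1,1} = 0
G(19) = mex{1,1} = 0
G(20) = mex{1,1} = 0
G(21) = mex{2,1} = 0
G(22) = mex{2,1} = 0
G(23) = mex{0,2} = 1
G(24) = mex{0,2} = 1
G(25) = mex{0,0} = 1
G(26) = mex{0,0} = 1
G(27) = mex{0,0} = 1
G(28) = mex{0,0} = 1
G(29) = mex{0,0} = 1
G(30) = mex{1,0} = 2
G(31) = mex{1,0} = 2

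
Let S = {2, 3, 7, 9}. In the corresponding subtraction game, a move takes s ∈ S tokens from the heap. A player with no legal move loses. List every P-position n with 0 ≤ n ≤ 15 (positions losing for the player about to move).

0, 1, 5, 6, 11

G(0) = 0
G(1) = mex{} = 0
G(2) = mex{0} = 1
G(3) = mex{0,0} = 1
G(4) = mex{1,0} = 2
G(5) = mex{1,1} = 0
G(6) = mex{2,1} = 0
G(7) = mex{0,2,0} = 1
G(8) = mex{0,0,0} = 1
G(9) = mex{1,0,1,0} = 2
G(10) = mex{1,1,1,0} = 2
G(11) = mex{2,1,2,1} = 0
G(12) = mex{2,2,0,1} = 3
G(13) = mex{0,2,0,2} = 1
G(14) = mex{3,0,1,0} = 2
G(15) = mex{1,3,1,0} = 2
P-positions are exactly the n with G(n) = 0.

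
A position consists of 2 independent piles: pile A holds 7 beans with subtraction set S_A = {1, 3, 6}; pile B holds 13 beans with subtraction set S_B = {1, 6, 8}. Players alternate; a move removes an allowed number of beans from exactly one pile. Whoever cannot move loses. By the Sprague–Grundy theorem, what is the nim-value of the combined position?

1

Pile A, S = {1, 3, 6}:
G(0) = 0
G(1) = mex{0} = 1
G(2) = mex{1} = 0
G(3) = mex{0,0} = 1
G(4) = mex{1,1} = 0
G(5) = mex{0,0} = 1
G(6) = mex{1,1,0} = 2
G(7) = mex{2,0,1} = 3
G_A(7) = 3.
Pile B, S = {1, 6, 8}:
G(0) = 0
G(1) = mex{0} = 1
G(2) = mex{1} = 0
G(3) = mex{0} = 1
G(4) = mex{1} = 0
G(5) = mex{0} = 1
G(6) = mex{1,0} = 2
G(7) = mex{2,1} = 0
G(8) = mex{0,0,0} = 1
G(9) = mex{1,1,1} = 0
G(10) = mex{0,0,0} = 1
G(11) = mex{1,1,1} = 0
G(12) = mex{0,2,0} = 1
G(13) = mex{1,0,1} = 2
G_B(13) = 2.
Combined Grundy value = 3 ⊕ 2 = 1.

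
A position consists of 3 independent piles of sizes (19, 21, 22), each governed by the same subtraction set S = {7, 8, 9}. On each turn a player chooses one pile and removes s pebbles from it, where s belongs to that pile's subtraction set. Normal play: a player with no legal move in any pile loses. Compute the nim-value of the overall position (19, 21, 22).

0

All piles use S = {7, 8, 9}:
G(0) = 0
G(1) = mex{} = 0
G(2) = mex{} = 0
G(3) = mex{} = 0
G(4) = mex{} = 0
G(5) = mex{} = 0
G(6) = mex{} = 0
G(7) = mex{0} = 1
G(8) = mex{0,0} = 1
G(9) = mex{0,0,0} = 1
G(10) = mex{0,0,0} = 1
G(11) = mex{0,0,0} = 1
G(12) = mex{0,0,0} = 1
G(13) = mex{0,0,0} = 1
G(14) = mex{1,0,0} = 2
G(15) = mex{1,1,0} = 2
G(16) = mex{1,1,1} = 0
G(17) = mex{1,1,1} = 0
G(18) = mex{1,1,1} = 0
G(19) = mex{1,1,1} = 0
G(20) = mex{1,1,1} = 0
G(21) = mex{2,1,1} = 0
G(22) = mex{2,2,1} = 0
Pile A: G(19) = 0.
Pile B: G(21) = 0.
Pile C: G(22) = 0.
Combined Grundy value = 0 ⊕ 0 ⊕ 0 = 0.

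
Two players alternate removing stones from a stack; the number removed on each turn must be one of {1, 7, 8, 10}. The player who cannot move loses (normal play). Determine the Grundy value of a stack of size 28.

3

G(0) = 0
G(1) = mex{0} = 1
G(2) = mex{1} = 0
G(3) = mex{0} = 1
G(4) = mex{1} = 0
G(5) = mex{0} = 1
G(6) = mex{1} = 0
G(7) = mex{0,0} = 1
G(8) = mex{1,1,0} = 2
G(9) = mex{2,0,1} = 3
G(10) = mex{3,1,0,0} = 2
G(11) = mex{2,0,1,1} = 3
G(12) = mex{3,1,0,0} = 2
G(13) = mex{2,0,1,1} = 3
G(14) = mex{3,1,0,0} = 2
G(15) = mex{2,2,1,1} = 0
G(16) = mex{0,3,2,0} = 1
G(17) = mex{1,2,3,1} = 0
G(18) = mex{0,3,2,2} = 1
G(19) = mex{1,2,3,3} = 0
G(20) = mex{0,3,2,2} = 1
G(21) = mex{1,2,3,3} = 0
G(22) = mex{0,0,2,2} = 1
G(23) = mex{1,1,0,3} = 2
G(24) = mex{2,0,1,2} = 3
G(25) = mex{3,1,0,0} = 2
G(26) = mex{2,0,1,1} = 3
G(27) = mex{3,1,0,0} = 2
G(28) = mex{2,0,1,1} = 3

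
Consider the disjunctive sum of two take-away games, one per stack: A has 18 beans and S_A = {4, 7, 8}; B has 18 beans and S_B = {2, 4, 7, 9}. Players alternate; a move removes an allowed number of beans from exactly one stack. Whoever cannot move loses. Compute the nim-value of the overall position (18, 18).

Stack A, S = {4, 7, 8}:
n :  0  1  2  3  4  5  6  7  8  9 10 11 12 13 14 15 16 17 18
G :  0  0  0  0  1  1  1  1  2  2  2  2  0  0  0  0  1  1  1
G_A(18) = 1.
Stack B, S = {2, 4, 7, 9}:
G(0) = 0
G(1) = mex{} = 0
G(2) = mex{0} = 1
G(3) = mex{0} = 1
G(4) = mex{1,0} = 2
G(5) = mex{1,0} = 2
G(6) = mex{2,1} = 0
G(7) = mex{2,1,0} = 3
G(8) = mex{0,2,0} = 1
G(9) = mex{3,2,1,0} = 4
G(10) = mex{1,0,1,0} = 2
G(11) = mex{4,3,2,1} = 0
G(12) = mex{2,1,2,1} = 0
G(13) = mex{0,4,0,2} = 1
G(14) = mex{0,2,3,2} = 1
G(15) = mex{1,0,1,0} = 2
G(16) = mex{1,0,4,3} = 2
G(17) = mex{2,1,2,1} = 0
G(18) = mex{2,1,0,4} = 3
G_B(18) = 3.
Combined Grundy value = 1 ⊕ 3 = 2.

2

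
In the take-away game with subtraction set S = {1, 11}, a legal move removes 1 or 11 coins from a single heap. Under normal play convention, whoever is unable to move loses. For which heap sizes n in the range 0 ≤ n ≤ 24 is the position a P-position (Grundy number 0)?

0, 2, 4, 6, 8, 10, 12, 14, 16, 18, 20, 22, 24

n :  0  1  2  3  4  5  6  7  8  9 10 11 12 13 14 15 16 17 18 19 20 21 22 23 24
G :  0  1  0  1  0  1  0  1  0  1  0  1  0  1  0  1  0  1  0  1  0  1  0  1  0
P-positions are exactly the n with G(n) = 0.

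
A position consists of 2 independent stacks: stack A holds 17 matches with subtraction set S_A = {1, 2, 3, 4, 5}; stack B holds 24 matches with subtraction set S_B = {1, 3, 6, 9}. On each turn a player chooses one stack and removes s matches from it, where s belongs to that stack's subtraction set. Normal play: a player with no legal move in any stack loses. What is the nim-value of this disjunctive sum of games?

5

Stack A, S = {1, 2, 3, 4, 5}:
n :  0  1  2  3  4  5  6  7  8  9 10 11 12 13 14 15 16 17
G :  0  1  2  3  4  5  0  1  2  3  4  5  0  1  2  3  4  5
G_A(17) = 5.
Stack B, S = {1, 3, 6, 9}:
n :  0  1  2  3  4  5  6  7  8  9 10 11 12 13 14 15 16 17 18 19 20 21 22 23 24
G :  0  1  0  1  0  1  2  3  2  3  2  3  0  1  0  1  0  1  2  3  2  3  2  3  0
G_B(24) = 0.
Combined Grundy value = 5 ⊕ 0 = 5.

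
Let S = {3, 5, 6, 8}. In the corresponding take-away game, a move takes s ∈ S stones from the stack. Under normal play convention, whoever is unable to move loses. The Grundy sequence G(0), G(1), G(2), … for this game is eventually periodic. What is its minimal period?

G(0) = 0
G(1) = mex{} = 0
G(2) = mex{} = 0
G(3) = mex{0} = 1
G(4) = mex{0} = 1
G(5) = mex{0,0} = 1
G(6) = mex{1,0,0} = 2
G(7) = mex{1,0,0} = 2
G(8) = mex{1,1,0,0} = 2
G(9) = mex{2,1,1,0} = 3
G(10) = mex{2,1,1,0} = 3
G(11) = mex{2,2,1,1} = 0
G(12) = mex{3,2,2,1} = 0
G(13) = mex{3,2,2,1} = 0
G(14) = mex{0,3,2,2} = 1
G(15) = mex{0,3,3,2} = 1
G(16) = mex{0,0,3,2} = 1
G(17) = mex{1,0,0,3} = 2
G(18) = mex{1,0,0,3} = 2
G(19) = mex{1,1,0,0} = 2
G(20) = mex{2,1,1,0} = 3
G(21) = mex{2,1,1,0} = 3
G(22) = mex{2,2,1,1} = 0
G(23) = mex{3,2,2,1} = 0
G(n+11) = G(n) holds for n = 0,…,7 (a full window of length max(S) = 8), so the sequence is purely periodic with period 11.

11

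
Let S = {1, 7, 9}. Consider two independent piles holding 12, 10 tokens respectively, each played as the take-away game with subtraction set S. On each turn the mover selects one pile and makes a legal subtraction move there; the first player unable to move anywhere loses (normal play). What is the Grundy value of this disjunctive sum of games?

0

All piles use S = {1, 7, 9}:
G(0) = 0
G(1) = mex{0} = 1
G(2) = mex{1} = 0
G(3) = mex{0} = 1
G(4) = mex{1} = 0
G(5) = mex{0} = 1
G(6) = mex{1} = 0
G(7) = mex{0,0} = 1
G(8) = mex{1,1} = 0
G(9) = mex{0,0,0} = 1
G(10) = mex{1,1,1} = 0
G(11) = mex{0,0,0} = 1
G(12) = mex{1,1,1} = 0
Pile A: G(12) = 0.
Pile B: G(10) = 0.
Combined Grundy value = 0 ⊕ 0 = 0.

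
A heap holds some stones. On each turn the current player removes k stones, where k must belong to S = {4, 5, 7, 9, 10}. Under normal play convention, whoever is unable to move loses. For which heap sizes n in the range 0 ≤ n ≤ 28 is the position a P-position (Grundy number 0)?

0, 1, 2, 3, 14, 15, 16, 17, 28

n :  0  1  2  3  4  5  6  7  8  9 10 11 12 13 14 15 16 17 18 19 20 21 22 23 24 25 26 27 28
G :  0  0  0  0  1  1  1  1  2  2  2  2  3  3  0  0  0  0  1  1  1  1  2  2  2  2  3  3  0
P-positions are exactly the n with G(n) = 0.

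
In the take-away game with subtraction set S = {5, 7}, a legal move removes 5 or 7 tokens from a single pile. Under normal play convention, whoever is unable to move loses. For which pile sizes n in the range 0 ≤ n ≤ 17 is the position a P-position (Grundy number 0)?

0, 1, 2, 3, 4, 12, 13, 14, 15, 16

n :  0  1  2  3  4  5  6  7  8  9 10 11 12 13 14 15 16 17
G :  0  0  0  0  0  1  1  1  1  1  2  2  0  0  0  0  0  1
P-positions are exactly the n with G(n) = 0.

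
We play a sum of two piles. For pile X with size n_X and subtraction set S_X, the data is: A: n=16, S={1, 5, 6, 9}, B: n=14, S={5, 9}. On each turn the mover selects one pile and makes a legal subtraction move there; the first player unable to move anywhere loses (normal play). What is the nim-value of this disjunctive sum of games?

Pile A, S = {1, 5, 6, 9}:
G(0) = 0
G(1) = mex{0} = 1
G(2) = mex{1} = 0
G(3) = mex{0} = 1
G(4) = mex{1} = 0
G(5) = mex{0,0} = 1
G(6) = mex{1,1,0} = 2
G(7) = mex{2,0,1} = 3
G(8) = mex{3,1,0} = 2
G(9) = mex{2,0,1,0} = 3
G(10) = mex{3,1,0,1} = 2
G(11) = mex{2,2,1,0} = 3
G(12) = mex{3,3,2,1} = 0
G(13) = mex{0,2,3,0} = 1
G(14) = mex{1,3,2,1} = 0
G(15) = mex{0,2,3,2} = 1
G(16) = mex{1,3,2,3} = 0
G_A(16) = 0.
Pile B, S = {5, 9}:
G(0) = 0
G(1) = mex{} = 0
G(2) = mex{} = 0
G(3) = mex{} = 0
G(4) = mex{} = 0
G(5) = mex{0} = 1
G(6) = mex{0} = 1
G(7) = mex{0} = 1
G(8) = mex{0} = 1
G(9) = mex{0,0} = 1
G(10) = mex{1,0} = 2
G(11) = mex{1,0} = 2
G(12) = mex{1,0} = 2
G(13) = mex{1,0} = 2
G(14) = mex{1,1} = 0
G_B(14) = 0.
Combined Grundy value = 0 ⊕ 0 = 0.

0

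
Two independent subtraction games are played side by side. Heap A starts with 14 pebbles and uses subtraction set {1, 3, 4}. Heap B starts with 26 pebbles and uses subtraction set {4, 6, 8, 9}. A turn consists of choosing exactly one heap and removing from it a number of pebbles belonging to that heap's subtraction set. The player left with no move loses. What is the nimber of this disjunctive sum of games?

Heap A, S = {1, 3, 4}:
G(0) = 0
G(1) = mex{0} = 1
G(2) = mex{1} = 0
G(3) = mex{0,0} = 1
G(4) = mex{1,1,0} = 2
G(5) = mex{2,0,1} = 3
G(6) = mex{3,1,0} = 2
G(7) = mex{2,2,1} = 0
G(8) = mex{0,3,2} = 1
G(9) = mex{1,2,3} = 0
G(10) = mex{0,0,2} = 1
G(11) = mex{1,1,0} = 2
G(12) = mex{2,0,1} = 3
G(13) = mex{3,1,0} = 2
G(14) = mex{2,2,1} = 0
G_A(14) = 0.
Heap B, S = {4, 6, 8, 9}:
n :  0  1  2  3  4  5  6  7  8  9 10 11 12 13 14 15 16 17 18 19 20 21 22 23 24 25 26
G :  0  0  0  0  1  1  1  1  2  2  2  2  3  0  0  0  0  1  1  1  1  2  2  2  2  3  0
G_B(26) = 0.
Combined Grundy value = 0 ⊕ 0 = 0.

0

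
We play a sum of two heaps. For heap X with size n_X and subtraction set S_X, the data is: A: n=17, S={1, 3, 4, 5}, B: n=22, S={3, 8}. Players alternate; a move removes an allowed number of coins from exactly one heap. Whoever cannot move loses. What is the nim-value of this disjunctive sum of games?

Heap A, S = {1, 3, 4, 5}:
n :  0  1  2  3  4  5  6  7  8  9 10 11 12 13 14 15 16 17
G :  0  1  0  1  2  3  2  3  0  1  0  1  2  3  2  3  0  1
G_A(17) = 1.
Heap B, S = {3, 8}:
G(0) = 0
G(1) = mex{} = 0
G(2) = mex{} = 0
G(3) = mex{0} = 1
G(4) = mex{0} = 1
G(5) = mex{0} = 1
G(6) = mex{1} = 0
G(7) = mex{1} = 0
G(8) = mex{1,0} = 2
G(9) = mex{0,0} = 1
G(10) = mex{0,0} = 1
G(11) = mex{2,1} = 0
G(12) = mex{1,1} = 0
G(13) = mex{1,1} = 0
G(14) = mex{0,0} = 1
G(15) = mex{0,0} = 1
G(16) = mex{0,2} = 1
G(17) = mex{1,1} = 0
G(18) = mex{1,1} = 0
G(19) = mex{1,0} = 2
G(20) = mex{0,0} = 1
G(21) = mex{0,0} = 1
G(22) = mex{2,1} = 0
G_B(22) = 0.
Combined Grundy value = 1 ⊕ 0 = 1.

1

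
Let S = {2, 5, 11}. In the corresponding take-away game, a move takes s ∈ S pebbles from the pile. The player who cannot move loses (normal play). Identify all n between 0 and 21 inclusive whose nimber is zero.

G(0) = 0
G(1) = mex{} = 0
G(2) = mex{0} = 1
G(3) = mex{0} = 1
G(4) = mex{1} = 0
G(5) = mex{1,0} = 2
G(6) = mex{0,0} = 1
G(7) = mex{2,1} = 0
G(8) = mex{1,1} = 0
G(9) = mex{0,0} = 1
G(10) = mex{0,2} = 1
G(11) = mex{1,1,0} = 2
G(12) = mex{1,0,0} = 2
G(13) = mex{2,0,1} = 3
G(14) = mex{2,1,1} = 0
G(15) = mex{3,1,0} = 2
G(16) = mex{0,2,2} = 1
G(17) = mex{2,2,1} = 0
G(18) = mex{1,3,0} = 2
G(19) = mex{0,0,0} = 1
G(20) = mex{2,2,1} = 0
G(21) = mex{1,1,1} = 0
P-positions are exactly the n with G(n) = 0.

0, 1, 4, 7, 8, 14, 17, 20, 21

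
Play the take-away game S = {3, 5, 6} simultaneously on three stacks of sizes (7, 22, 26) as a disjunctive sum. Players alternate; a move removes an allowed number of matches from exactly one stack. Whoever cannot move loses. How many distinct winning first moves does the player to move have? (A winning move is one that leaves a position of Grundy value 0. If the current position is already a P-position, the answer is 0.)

All stacks use S = {3, 5, 6}:
G(0) = 0
G(1) = mex{} = 0
G(2) = mex{} = 0
G(3) = mex{0} = 1
G(4) = mex{0} = 1
G(5) = mex{0,0} = 1
G(6) = mex{1,0,0} = 2
G(7) = mex{1,0,0} = 2
G(8) = mex{1,1,0} = 2
G(9) = mex{2,1,1} = 0
G(10) = mex{2,1,1} = 0
G(11) = mex{2,2,1} = 0
G(12) = mex{0,2,2} = 1
G(13) = mex{0,2,2} = 1
G(14) = mex{0,0,2} = 1
G(15) = mex{1,0,0} = 2
G(16) = mex{1,0,0} = 2
G(17) = mex{1,1,0} = 2
G(18) = mex{2,1,1} = 0
G(19) = mex{2,1,1} = 0
G(20) = mex{2,2,1} = 0
G(21) = mex{0,2,2} = 1
G(22) = mex{0,2,2} = 1
G(23) = mex{0,0,2} = 1
G(24) = mex{1,0,0} = 2
G(25) = mex{1,0,0} = 2
G(26) = mex{1,1,0} = 2
Stack A: G(7) = 2.
Stack B: G(22) = 1.
Stack C: G(26) = 2.
Combined Grundy value = 2 ⊕ 1 ⊕ 2 = 1.
A winning move leaves total XOR = 0, i.e. changes one component's Grundy value g to g ⊕ X where X is the current total.
Stack A: need g' = 2⊕1 = 3. Options: 7−3→G=1, 7−5→G=0, 7−6→G=0. Hits: 0.
Stack B: need g' = 1⊕1 = 0. Options: 22−3→G=0, 22−5→G=2, 22−6→G=2. Hits: 1.
Stack C: need g' = 2⊕1 = 3. Options: 26−3→G=1, 26−5→G=1, 26−6→G=0. Hits: 0.

1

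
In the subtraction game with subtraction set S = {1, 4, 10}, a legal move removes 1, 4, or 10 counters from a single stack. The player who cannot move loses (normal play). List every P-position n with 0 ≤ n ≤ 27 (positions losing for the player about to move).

n :  0  1  2  3  4  5  6  7  8  9 10 11 12 13 14 15 16 17 18 19 20 21 22 23 24 25 26 27
G :  0  1  0  1  2  0  1  0  1  2  3  2  3  0  1  3  0  1  0  1  2  0  1  2  0  1  2  0
P-positions are exactly the n with G(n) = 0.

0, 2, 5, 7, 13, 16, 18, 21, 24, 27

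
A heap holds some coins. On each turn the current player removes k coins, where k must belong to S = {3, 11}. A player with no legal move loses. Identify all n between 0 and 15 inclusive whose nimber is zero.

0, 1, 2, 6, 7, 8, 14, 15

G(0) = 0
G(1) = mex{} = 0
G(2) = mex{} = 0
G(3) = mex{0} = 1
G(4) = mex{0} = 1
G(5) = mex{0} = 1
G(6) = mex{1} = 0
G(7) = mex{1} = 0
G(8) = mex{1} = 0
G(9) = mex{0} = 1
G(10) = mex{0} = 1
G(11) = mex{0,0} = 1
G(12) = mex{1,0} = 2
G(13) = mex{1,0} = 2
G(14) = mex{1,1} = 0
G(15) = mex{2,1} = 0
P-positions are exactly the n with G(n) = 0.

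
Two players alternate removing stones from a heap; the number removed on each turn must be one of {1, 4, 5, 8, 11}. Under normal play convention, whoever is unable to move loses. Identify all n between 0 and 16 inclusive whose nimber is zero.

n :  0  1  2  3  4  5  6  7  8  9 10 11 12 13 14 15 16
G :  0  1  0  1  2  3  2  3  4  0  1  4  0  1  3  0  1
P-positions are exactly the n with G(n) = 0.

0, 2, 9, 12, 15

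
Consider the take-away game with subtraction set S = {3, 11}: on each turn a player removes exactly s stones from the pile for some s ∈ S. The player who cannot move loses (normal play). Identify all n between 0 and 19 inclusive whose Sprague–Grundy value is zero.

0, 1, 2, 6, 7, 8, 14, 15, 16

n :  0  1  2  3  4  5  6  7  8  9 10 11 12 13 14 15 16 17 18 19
G :  0  0  0  1  1  1  0  0  0  1  1  1  2  2  0  0  0  1  1  1
P-positions are exactly the n with G(n) = 0.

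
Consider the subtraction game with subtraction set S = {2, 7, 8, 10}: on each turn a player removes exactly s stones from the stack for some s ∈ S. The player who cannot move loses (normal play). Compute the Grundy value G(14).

n :  0  1  2  3  4  5  6  7  8  9 10 11 12 13 14
G :  0  0  1  1  0  0  1  1  2  2  3  3  2  2  3

3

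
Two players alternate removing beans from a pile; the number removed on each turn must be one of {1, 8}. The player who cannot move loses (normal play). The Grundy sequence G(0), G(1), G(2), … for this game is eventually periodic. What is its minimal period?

9

G(0) = 0
G(1) = mex{0} = 1
G(2) = mex{1} = 0
G(3) = mex{0} = 1
G(4) = mex{1} = 0
G(5) = mex{0} = 1
G(6) = mex{1} = 0
G(7) = mex{0} = 1
G(8) = mex{1,0} = 2
G(9) = mex{2,1} = 0
G(10) = mex{0,0} = 1
G(11) = mex{1,1} = 0
G(12) = mex{0,0} = 1
G(13) = mex{1,1} = 0
G(14) = mex{0,0} = 1
G(15) = mex{1,1} = 0
G(16) = mex{0,2} = 1
G(17) = mex{1,0} = 2
G(18) = mex{2,1} = 0
G(19) = mex{0,0} = 1
G(n+9) = G(n) holds for n = 0,…,7 (a full window of length max(S) = 8), so the sequence is purely periodic with period 9.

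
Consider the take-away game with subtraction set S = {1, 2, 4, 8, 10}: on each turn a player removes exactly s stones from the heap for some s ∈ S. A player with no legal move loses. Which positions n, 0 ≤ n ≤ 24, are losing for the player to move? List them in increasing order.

0, 3, 6, 9, 12, 15, 18, 21, 24

n :  0  1  2  3  4  5  6  7  8  9 10 11 12 13 14 15 16 17 18 19 20 21 22 23 24
G :  0  1  2  0  1  2  0  1  2  0  1  2  0  1  2  0  1  2  0  1  2  0  1  2  0
P-positions are exactly the n with G(n) = 0.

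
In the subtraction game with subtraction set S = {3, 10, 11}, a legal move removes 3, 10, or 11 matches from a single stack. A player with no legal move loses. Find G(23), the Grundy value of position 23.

n :  0  1  2  3  4  5  6  7  8  9 10 11 12 13 14 15 16 17 18 19 20 21 22 23
G :  0  0  0  1  1  1  0  0  0  1  1  1  2  2  0  0  3  1  1  2  0  0  0  1

1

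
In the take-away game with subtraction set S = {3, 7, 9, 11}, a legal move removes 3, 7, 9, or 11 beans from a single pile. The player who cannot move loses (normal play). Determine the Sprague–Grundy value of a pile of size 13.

G(0) = 0
G(1) = mex{} = 0
G(2) = mex{} = 0
G(3) = mex{0} = 1
G(4) = mex{0} = 1
G(5) = mex{0} = 1
G(6) = mex{1} = 0
G(7) = mex{1,0} = 2
G(8) = mex{1,0} = 2
G(9) = mex{0,0,0} = 1
G(10) = mex{2,1,0} = 3
G(11) = mex{2,1,0,0} = 3
G(12) = mex{1,1,1,0} = 2
G(13) = mex{3,0,1,0} = 2

2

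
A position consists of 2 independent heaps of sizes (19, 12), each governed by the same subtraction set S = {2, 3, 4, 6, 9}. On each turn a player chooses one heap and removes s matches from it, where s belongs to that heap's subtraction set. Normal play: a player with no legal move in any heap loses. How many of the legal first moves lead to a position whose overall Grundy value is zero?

2

All heaps use S = {2, 3, 4, 6, 9}:
G(0) = 0
G(1) = mex{} = 0
G(2) = mex{0} = 1
G(3) = mex{0,0} = 1
G(4) = mex{1,0,0} = 2
G(5) = mex{1,1,0} = 2
G(6) = mex{2,1,1,0} = 3
G(7) = mex{2,2,1,0} = 3
G(8) = mex{3,2,2,1} = 0
G(9) = mex{3,3,2,1,0} = 4
G(10) = mex{0,3,3,2,0} = 1
G(11) = mex{4,0,3,2,1} = 5
G(12) = mex{1,4,0,3,1} = 2
G(13) = mex{5,1,4,3,2} = 0
G(14) = mex{2,5,1,0,2} = 3
G(15) = mex{0,2,5,4,3} = 1
G(16) = mex{3,0,2,1,3} = 4
G(17) = mex{1,3,0,5,0} = 2
G(18) = mex{4,1,3,2,4} = 0
G(19) = mex{2,4,1,0,1} = 3
Heap A: G(19) = 3.
Heap B: G(12) = 2.
Combined Grundy value = 3 ⊕ 2 = 1.
A winning move leaves total XOR = 0, i.e. changes one component's Grundy value g to g ⊕ X where X is the current total.
Heap A: need g' = 3⊕1 = 2. Options: 19−2→G=2, 19−3→G=4, 19−4→G=1, 19−6→G=0, 19−9→G=1. Hits: 1.
Heap B: need g' = 2⊕1 = 3. Options: 12−2→G=1, 12−3→G=4, 12−4→G=0, 12−6→G=3, 12−9→G=1. Hits: 1.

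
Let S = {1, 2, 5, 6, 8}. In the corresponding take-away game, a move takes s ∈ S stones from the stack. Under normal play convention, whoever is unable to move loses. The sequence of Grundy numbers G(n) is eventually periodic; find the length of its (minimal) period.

7

G(0) = 0
G(1) = mex{0} = 1
G(2) = mex{1,0} = 2
G(3) = mex{2,1} = 0
G(4) = mex{0,2} = 1
G(5) = mex{1,0,0} = 2
G(6) = mex{2,1,1,0} = 3
G(7) = mex{3,2,2,1} = 0
G(8) = mex{0,3,0,2,0} = 1
G(9) = mex{1,0,1,0,1} = 2
G(10) = mex{2,1,2,1,2} = 0
G(11) = mex{0,2,3,2,0} = 1
G(12) = mex{1,0,0,3,1} = 2
G(13) = mex{2,1,1,0,2} = 3
G(14) = mex{3,2,2,1,3} = 0
G(15) = mex{0,3,0,2,0} = 1
G(16) = mex{1,0,1,0,1} = 2
G(n+7) = G(n) holds for n = 0,…,7 (a full window of length max(S) = 8), so the sequence is purely periodic with period 7.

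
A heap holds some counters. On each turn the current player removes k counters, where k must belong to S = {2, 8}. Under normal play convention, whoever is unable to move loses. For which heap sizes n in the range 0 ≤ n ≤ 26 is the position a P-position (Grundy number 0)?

G(0) = 0
G(1) = mex{} = 0
G(2) = mex{0} = 1
G(3) = mex{0} = 1
G(4) = mex{1} = 0
G(5) = mex{1} = 0
G(6) = mex{0} = 1
G(7) = mex{0} = 1
G(8) = mex{1,0} = 2
G(9) = mex{1,0} = 2
G(10) = mex{2,1} = 0
G(11) = mex{2,1} = 0
G(12) = mex{0,0} = 1
G(13) = mex{0,0} = 1
G(14) = mex{1,1} = 0
G(15) = mex{1,1} = 0
G(16) = mex{0,2} = 1
G(17) = mex{0,2} = 1
G(18) = mex{1,0} = 2
G(19) = mex{1,0} = 2
G(20) = mex{2,1} = 0
G(21) = mex{2,1} = 0
G(22) = mex{0,0} = 1
G(23) = mex{0,0} = 1
G(24) = mex{1,1} = 0
G(25) = mex{1,1} = 0
G(26) = mex{0,2} = 1
P-positions are exactly the n with G(n) = 0.

0, 1, 4, 5, 10, 11, 14, 15, 20, 21, 24, 25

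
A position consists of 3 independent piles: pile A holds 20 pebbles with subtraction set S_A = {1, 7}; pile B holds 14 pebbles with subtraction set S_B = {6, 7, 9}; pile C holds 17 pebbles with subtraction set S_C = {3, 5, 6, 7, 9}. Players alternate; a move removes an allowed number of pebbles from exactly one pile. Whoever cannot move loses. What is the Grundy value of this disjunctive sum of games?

3

Pile A, S = {1, 7}:
G(0) = 0
G(1) = mex{0} = 1
G(2) = mex{1} = 0
G(3) = mex{0} = 1
G(4) = mex{1} = 0
G(5) = mex{0} = 1
G(6) = mex{1} = 0
G(7) = mex{0,0} = 1
G(8) = mex{1,1} = 0
G(9) = mex{0,0} = 1
G(10) = mex{1,1} = 0
G(11) = mex{0,0} = 1
G(12) = mex{1,1} = 0
G(13) = mex{0,0} = 1
G(14) = mex{1,1} = 0
G(15) = mex{0,0} = 1
G(16) = mex{1,1} = 0
G(17) = mex{0,0} = 1
G(18) = mex{1,1} = 0
G(19) = mex{0,0} = 1
G(20) = mex{1,1} = 0
G_A(20) = 0.
Pile B, S = {6, 7, 9}:
G(0) = 0
G(1) = mex{} = 0
G(2) = mex{} = 0
G(3) = mex{} = 0
G(4) = mex{} = 0
G(5) = mex{} = 0
G(6) = mex{0} = 1
G(7) = mex{0,0} = 1
G(8) = mex{0,0} = 1
G(9) = mex{0,0,0} = 1
G(10) = mex{0,0,0} = 1
G(11) = mex{0,0,0} = 1
G(12) = mex{1,0,0} = 2
G(13) = mex{1,1,0} = 2
G(14) = mex{1,1,0} = 2
G_B(14) = 2.
Pile C, S = {3, 5, 6, 7, 9}:
n :  0  1  2  3  4  5  6  7  8  9 10 11 12 13 14 15 16 17
G :  0  0  0  1  1  1  2  2  2  3  3  3  0  0  0  1  1  1
G_C(17) = 1.
Combined Grundy value = 0 ⊕ 2 ⊕ 1 = 3.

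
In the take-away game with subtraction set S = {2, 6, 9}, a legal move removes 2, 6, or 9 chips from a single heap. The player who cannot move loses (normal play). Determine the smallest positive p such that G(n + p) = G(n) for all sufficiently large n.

G(0) = 0
G(1) = mex{} = 0
G(2) = mex{0} = 1
G(3) = mex{0} = 1
G(4) = mex{1} = 0
G(5) = mex{1} = 0
G(6) = mex{0,0} = 1
G(7) = mex{0,0} = 1
G(8) = mex{1,1} = 0
G(9) = mex{1,1,0} = 2
G(10) = mex{0,0,0} = 1
G(11) = mex{2,0,1} = 3
G(12) = mex{1,1,1} = 0
G(13) = mex{3,1,0} = 2
G(14) = mex{0,0,0} = 1
G(15) = mex{2,2,1} = 0
G(16) = mex{1,1,1} = 0
G(17) = mex{0,3,0} = 1
G(18) = mex{0,0,2} = 1
G(19) = mex{1,2,1} = 0
G(20) = mex{1,1,3} = 0
G(21) = mex{0,0,0} = 1
G(22) = mex{0,0,2} = 1
G(23) = mex{1,1,1} = 0
G(24) = mex{1,1,0} = 2
G(25) = mex{0,0,0} = 1
G(26) = mex{2,0,1} = 3
G(27) = mex{1,1,1} = 0
G(28) = mex{3,1,0} = 2
G(29) = mex{0,0,0} = 1
G(30) = mex{2,2,1} = 0
G(31) = mex{1,1,1} = 0
G(n+15) = G(n) holds for n = 0,…,8 (a full window of length max(S) = 9), so the sequence is purely periodic with period 15.

15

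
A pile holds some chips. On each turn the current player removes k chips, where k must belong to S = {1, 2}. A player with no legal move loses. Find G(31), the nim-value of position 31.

n :  0  1  2  3  4  5  6  7  8  9 10 11 12 13 14 15 16 17 18 19 20 21 22 23 24 25 26 27 28 29 30 31
G :  0  1  2  0  1  2  0  1  2  0  1  2  0  1  2  0  1  2  0  1  2  0  1  2  0  1  2  0  1  2  0  1

1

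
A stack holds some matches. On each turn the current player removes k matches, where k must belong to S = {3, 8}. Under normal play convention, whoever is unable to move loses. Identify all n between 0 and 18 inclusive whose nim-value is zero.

0, 1, 2, 6, 7, 11, 12, 13, 17, 18

n :  0  1  2  3  4  5  6  7  8  9 10 11 12 13 14 15 16 17 18
G :  0  0  0  1  1  1  0  0  2  1  1  0  0  0  1  1  1  0  0
P-positions are exactly the n with G(n) = 0.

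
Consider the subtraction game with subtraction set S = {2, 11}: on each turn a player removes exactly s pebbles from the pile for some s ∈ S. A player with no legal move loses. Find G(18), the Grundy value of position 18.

G(0) = 0
G(1) = mex{} = 0
G(2) = mex{0} = 1
G(3) = mex{0} = 1
G(4) = mex{1} = 0
G(5) = mex{1} = 0
G(6) = mex{0} = 1
G(7) = mex{0} = 1
G(8) = mex{1} = 0
G(9) = mex{1} = 0
G(10) = mex{0} = 1
G(11) = mex{0,0} = 1
G(12) = mex{1,0} = 2
G(13) = mex{1,1} = 0
G(14) = mex{2,1} = 0
G(15) = mex{0,0} = 1
G(16) = mex{0,0} = 1
G(17) = mex{1,1} = 0
G(18) = mex{1,1} = 0

0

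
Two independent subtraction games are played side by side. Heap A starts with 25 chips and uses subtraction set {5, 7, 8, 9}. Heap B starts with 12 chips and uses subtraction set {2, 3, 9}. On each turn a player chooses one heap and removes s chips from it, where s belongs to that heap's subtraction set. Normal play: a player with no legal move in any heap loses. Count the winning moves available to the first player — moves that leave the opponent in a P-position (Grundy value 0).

Heap A, S = {5, 7, 8, 9}:
n :  0  1  2  3  4  5  6  7  8  9 10 11 12 13 14 15 16 17 18 19 20 21 22 23 24 25
G :  0  0  0  0  0  1  1  1  1  1  2  2  2  2  0  0  0  0  0  1  1  1  1  1  2  2
G_A(25) = 2.
Heap B, S = {2, 3, 9}:
G(0) = 0
G(1) = mex{} = 0
G(2) = mex{0} = 1
G(3) = mex{0,0} = 1
G(4) = mex{1,0} = 2
G(5) = mex{1,1} = 0
G(6) = mex{2,1} = 0
G(7) = mex{0,2} = 1
G(8) = mex{0,0} = 1
G(9) = mex{1,0,0} = 2
G(10) = mex{1,1,0} = 2
G(11) = mex{2,1,1} = 0
G(12) = mex{2,2,1} = 0
G_B(12) = 0.
Combined Grundy value = 2 ⊕ 0 = 2.
A winning move leaves total XOR = 0, i.e. changes one component's Grundy value g to g ⊕ X where X is the current total.
Heap A: need g' = 2⊕2 = 0. Options: 25−5→G=1, 25−7→G=0, 25−8→G=0, 25−9→G=0. Hits: 3.
Heap B: need g' = 0⊕2 = 2. Options: 12−2→G=2, 12−3→G=2, 12−9→G=1. Hits: 2.

5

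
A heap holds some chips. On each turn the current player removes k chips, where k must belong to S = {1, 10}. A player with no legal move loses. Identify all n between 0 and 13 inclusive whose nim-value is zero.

0, 2, 4, 6, 8, 11, 13

n :  0  1  2  3  4  5  6  7  8  9 10 11 12 13
G :  0  1  0  1  0  1  0  1  0  1  2  0  1  0
P-positions are exactly the n with G(n) = 0.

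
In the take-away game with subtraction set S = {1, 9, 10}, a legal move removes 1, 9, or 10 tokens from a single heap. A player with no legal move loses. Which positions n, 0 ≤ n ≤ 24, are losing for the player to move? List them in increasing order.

0, 2, 4, 6, 8, 19, 21, 23

n :  0  1  2  3  4  5  6  7  8  9 10 11 12 13 14 15 16 17 18 19 20 21 22 23 24
G :  0  1  0  1  0  1  0  1  0  1  2  3  2  3  2  3  2  3  2  0  1  0  1  0  1
P-positions are exactly the n with G(n) = 0.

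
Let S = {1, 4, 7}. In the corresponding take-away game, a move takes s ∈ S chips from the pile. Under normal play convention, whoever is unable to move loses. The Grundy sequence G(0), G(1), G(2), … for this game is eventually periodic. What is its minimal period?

8

G(0) = 0
G(1) = mex{0} = 1
G(2) = mex{1} = 0
G(3) = mex{0} = 1
G(4) = mex{1,0} = 2
G(5) = mex{2,1} = 0
G(6) = mex{0,0} = 1
G(7) = mex{1,1,0} = 2
G(8) = mex{2,2,1} = 0
G(9) = mex{0,0,0} = 1
G(10) = mex{1,1,1} = 0
G(11) = mex{0,2,2} = 1
G(12) = mex{1,0,0} = 2
G(13) = mex{2,1,1} = 0
G(14) = mex{0,0,2} = 1
G(15) = mex{1,1,0} = 2
G(16) = mex{2,2,1} = 0
G(17) = mex{0,0,0} = 1
G(n+8) = G(n) holds for n = 0,…,6 (a full window of length max(S) = 7), so the sequence is purely periodic with period 8.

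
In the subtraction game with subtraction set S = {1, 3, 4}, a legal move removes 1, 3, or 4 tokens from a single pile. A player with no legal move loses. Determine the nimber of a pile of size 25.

2

G(0) = 0
G(1) = mex{0} = 1
G(2) = mex{1} = 0
G(3) = mex{0,0} = 1
G(4) = mex{1,1,0} = 2
G(5) = mex{2,0,1} = 3
G(6) = mex{3,1,0} = 2
G(7) = mex{2,2,1} = 0
G(8) = mex{0,3,2} = 1
G(9) = mex{1,2,3} = 0
G(10) = mex{0,0,2} = 1
G(11) = mex{1,1,0} = 2
G(12) = mex{2,0,1} = 3
G(13) = mex{3,1,0} = 2
G(14) = mex{2,2,1} = 0
G(15) = mex{0,3,2} = 1
G(16) = mex{1,2,3} = 0
G(17) = mex{0,0,2} = 1
G(18) = mex{1,1,0} = 2
G(19) = mex{2,0,1} = 3
G(20) = mex{3,1,0} = 2
G(21) = mex{2,2,1} = 0
G(22) = mex{0,3,2} = 1
G(23) = mex{1,2,3} = 0
G(24) = mex{0,0,2} = 1
G(25) = mex{1,1,0} = 2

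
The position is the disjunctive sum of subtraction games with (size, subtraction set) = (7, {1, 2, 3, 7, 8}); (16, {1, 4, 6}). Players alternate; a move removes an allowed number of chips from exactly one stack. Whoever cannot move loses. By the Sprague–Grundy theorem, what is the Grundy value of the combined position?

2

Stack A, S = {1, 2, 3, 7, 8}:
n : 0 1 2 3 4 5 6 7
G : 0 1 2 3 0 1 2 3
G_A(7) = 3.
Stack B, S = {1, 4, 6}:
G(0) = 0
G(1) = mex{0} = 1
G(2) = mex{1} = 0
G(3) = mex{0} = 1
G(4) = mex{1,0} = 2
G(5) = mex{2,1} = 0
G(6) = mex{0,0,0} = 1
G(7) = mex{1,1,1} = 0
G(8) = mex{0,2,0} = 1
G(9) = mex{1,0,1} = 2
G(10) = mex{2,1,2} = 0
G(11) = mex{0,0,0} = 1
G(12) = mex{1,1,1} = 0
G(13) = mex{0,2,0} = 1
G(14) = mex{1,0,1} = 2
G(15) = mex{2,1,2} = 0
G(16) = mex{0,0,0} = 1
G_B(16) = 1.
Combined Grundy value = 3 ⊕ 1 = 2.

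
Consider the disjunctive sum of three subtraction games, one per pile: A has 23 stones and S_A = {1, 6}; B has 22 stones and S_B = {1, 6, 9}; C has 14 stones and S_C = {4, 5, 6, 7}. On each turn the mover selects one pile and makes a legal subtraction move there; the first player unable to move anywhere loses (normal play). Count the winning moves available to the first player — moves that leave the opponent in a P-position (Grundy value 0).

Pile A, S = {1, 6}:
G(0) = 0
G(1) = mex{0} = 1
G(2) = mex{1} = 0
G(3) = mex{0} = 1
G(4) = mex{1} = 0
G(5) = mex{0} = 1
G(6) = mex{1,0} = 2
G(7) = mex{2,1} = 0
G(8) = mex{0,0} = 1
G(9) = mex{1,1} = 0
G(10) = mex{0,0} = 1
G(11) = mex{1,1} = 0
G(12) = mex{0,2} = 1
G(13) = mex{1,0} = 2
G(14) = mex{2,1} = 0
G(15) = mex{0,0} = 1
G(16) = mex{1,1} = 0
G(17) = mex{0,0} = 1
G(18) = mex{1,1} = 0
G(19) = mex{0,2} = 1
G(20) = mex{1,0} = 2
G(21) = mex{2,1} = 0
G(22) = mex{0,0} = 1
G(23) = mex{1,1} = 0
G_A(23) = 0.
Pile B, S = {1, 6, 9}:
G(0) = 0
G(1) = mex{0} = 1
G(2) = mex{1} = 0
G(3) = mex{0} = 1
G(4) = mex{1} = 0
G(5) = mex{0} = 1
G(6) = mex{1,0} = 2
G(7) = mex{2,1} = 0
G(8) = mex{0,0} = 1
G(9) = mex{1,1,0} = 2
G(10) = mex{2,0,1} = 3
G(11) = mex{3,1,0} = 2
G(12) = mex{2,2,1} = 0
G(13) = mex{0,0,0} = 1
G(14) = mex{1,1,1} = 0
G(15) = mex{0,2,2} = 1
G(16) = mex{1,3,0} = 2
G(17) = mex{2,2,1} = 0
G(18) = mex{0,0,2} = 1
G(19) = mex{1,1,3} = 0
G(20) = mex{0,0,2} = 1
G(21) = mex{1,1,0} = 2
G(22) = mex{2,2,1} = 0
G_B(22) = 0.
Pile C, S = {4, 5, 6, 7}:
G(0) = 0
G(1) = mex{} = 0
G(2) = mex{} = 0
G(3) = mex{} = 0
G(4) = mex{0} = 1
G(5) = mex{0,0} = 1
G(6) = mex{0,0,0} = 1
G(7) = mex{0,0,0,0} = 1
G(8) = mex{1,0,0,0} = 2
G(9) = mex{1,1,0,0} = 2
G(10) = mex{1,1,1,0} = 2
G(11) = mex{1,1,1,1} = 0
G(12) = mex{2,1,1,1} = 0
G(13) = mex{2,2,1,1} = 0
G(14) = mex{2,2,2,1} = 0
G_C(14) = 0.
Combined Grundy value = 0 ⊕ 0 ⊕ 0 = 0.
A winning move leaves total XOR = 0, i.e. changes one component's Grundy value g to g ⊕ X where X is the current total.
Pile A: target g' = 0⊕0 = 0, but every legal move changes the Grundy value (mex property), so 0 moves.
Pile B: target g' = 0⊕0 = 0, but every legal move changes the Grundy value (mex property), so 0 moves.
Pile C: target g' = 0⊕0 = 0, but every legal move changes the Grundy value (mex property), so 0 moves.

0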